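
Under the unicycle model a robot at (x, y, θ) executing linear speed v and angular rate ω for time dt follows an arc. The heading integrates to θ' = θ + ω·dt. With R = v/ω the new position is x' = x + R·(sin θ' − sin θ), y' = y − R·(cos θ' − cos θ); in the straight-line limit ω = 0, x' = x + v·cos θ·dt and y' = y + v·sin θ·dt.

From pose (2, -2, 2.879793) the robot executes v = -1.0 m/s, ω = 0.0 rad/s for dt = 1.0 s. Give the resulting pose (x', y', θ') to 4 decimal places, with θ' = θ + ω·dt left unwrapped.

(2.9659, -2.2588, 2.8798)

θ' = 2.8798 + 0.0·1.0 = 2.8798
ω = 0 → straight: x' = 2 + -1.0·cos(2.8798)·1.0 = 2.9659
y' = -2 + -1.0·sin(2.8798)·1.0 = -2.2588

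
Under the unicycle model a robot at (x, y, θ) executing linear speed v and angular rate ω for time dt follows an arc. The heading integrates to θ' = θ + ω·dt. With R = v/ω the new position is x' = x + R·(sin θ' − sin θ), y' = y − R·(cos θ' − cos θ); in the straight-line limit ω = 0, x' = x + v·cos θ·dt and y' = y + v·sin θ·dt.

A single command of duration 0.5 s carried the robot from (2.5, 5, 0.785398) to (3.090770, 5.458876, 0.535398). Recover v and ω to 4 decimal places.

Δθ = 0.535398 − 0.785398 = -0.250000
ω = Δθ/dt = -0.250000/0.5 = -0.5000
R = Δx/(sin θ' − sin θ) = -3.0000
v = R·ω = -3.0000·-0.5000 = 1.5000

v = 1.5000, ω = -0.5000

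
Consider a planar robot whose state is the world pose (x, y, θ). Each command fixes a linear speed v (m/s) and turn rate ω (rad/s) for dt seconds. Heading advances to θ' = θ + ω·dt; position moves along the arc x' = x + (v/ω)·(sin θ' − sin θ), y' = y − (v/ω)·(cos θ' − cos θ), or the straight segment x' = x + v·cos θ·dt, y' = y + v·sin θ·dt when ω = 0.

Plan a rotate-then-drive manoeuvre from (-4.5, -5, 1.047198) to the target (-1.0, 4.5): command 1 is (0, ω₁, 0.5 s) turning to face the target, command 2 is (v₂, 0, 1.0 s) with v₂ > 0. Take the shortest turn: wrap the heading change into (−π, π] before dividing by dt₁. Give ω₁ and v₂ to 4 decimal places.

ω₁ = 0.3412, v₂ = 10.1242

heading to target = atan2(4.5−-5, -1−-4.5) = 1.2178
Δθ = wrap(1.2178 − 1.0472) = 0.1706; ω₁ = Δθ/dt₁ = 0.3412
distance = √((-1−-4.5)² + (4.5−-5)²) = 10.1242; v₂ = distance/dt₂ = 10.1242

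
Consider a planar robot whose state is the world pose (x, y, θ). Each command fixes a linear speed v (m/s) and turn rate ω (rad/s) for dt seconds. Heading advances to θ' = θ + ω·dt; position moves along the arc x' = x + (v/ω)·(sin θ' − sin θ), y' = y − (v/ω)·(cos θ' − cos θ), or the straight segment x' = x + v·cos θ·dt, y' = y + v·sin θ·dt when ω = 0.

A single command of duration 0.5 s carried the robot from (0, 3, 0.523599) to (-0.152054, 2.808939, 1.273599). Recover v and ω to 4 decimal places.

v = -0.5000, ω = 1.5000

Δθ = 1.273599 − 0.523599 = 0.750000
ω = Δθ/dt = 0.750000/0.5 = 1.5000
R = −Δy/(cos θ' − cos θ) = -0.3333
v = R·ω = -0.3333·1.5000 = -0.5000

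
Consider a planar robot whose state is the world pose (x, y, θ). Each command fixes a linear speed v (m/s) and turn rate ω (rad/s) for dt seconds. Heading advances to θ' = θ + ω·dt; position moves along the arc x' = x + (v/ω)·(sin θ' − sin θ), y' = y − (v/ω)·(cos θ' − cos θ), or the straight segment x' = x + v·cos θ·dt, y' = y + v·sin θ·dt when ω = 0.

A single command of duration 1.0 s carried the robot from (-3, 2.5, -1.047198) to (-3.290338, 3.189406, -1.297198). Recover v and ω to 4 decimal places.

v = -0.7500, ω = -0.2500

Δθ = -1.297198 − -1.047198 = -0.250000
ω = Δθ/dt = -0.250000/1.0 = -0.2500
R = −Δy/(cos θ' − cos θ) = 3.0000
v = R·ω = 3.0000·-0.2500 = -0.7500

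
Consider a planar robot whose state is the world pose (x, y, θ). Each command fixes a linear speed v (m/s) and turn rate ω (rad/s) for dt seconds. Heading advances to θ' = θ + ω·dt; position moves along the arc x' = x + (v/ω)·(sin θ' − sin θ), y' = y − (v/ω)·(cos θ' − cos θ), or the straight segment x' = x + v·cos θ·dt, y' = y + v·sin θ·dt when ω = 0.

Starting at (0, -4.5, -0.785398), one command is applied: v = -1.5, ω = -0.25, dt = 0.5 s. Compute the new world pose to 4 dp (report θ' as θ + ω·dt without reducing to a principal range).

(-0.4958, -3.9379, -0.9104)

θ' = -0.7854 + -0.25·0.5 = -0.9104
R = v/ω = -1.5/-0.25 = 6.0000
x' = 0 + 6.0000·(sin -0.9104 − sin -0.7854) = -0.4958
y' = -4.5 − 6.0000·(cos -0.9104 − cos -0.7854) = -3.9379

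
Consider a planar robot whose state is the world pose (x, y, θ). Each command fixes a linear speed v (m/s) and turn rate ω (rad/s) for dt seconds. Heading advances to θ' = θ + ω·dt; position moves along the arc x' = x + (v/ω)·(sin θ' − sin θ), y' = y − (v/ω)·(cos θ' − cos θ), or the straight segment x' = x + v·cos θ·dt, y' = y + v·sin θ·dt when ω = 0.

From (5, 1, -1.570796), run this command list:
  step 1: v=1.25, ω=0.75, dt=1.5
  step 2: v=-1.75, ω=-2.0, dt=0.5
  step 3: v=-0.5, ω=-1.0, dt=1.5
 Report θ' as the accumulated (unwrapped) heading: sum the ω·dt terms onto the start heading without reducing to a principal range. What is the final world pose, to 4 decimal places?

(5.8560, 0.7294, -2.9458)

step 1: θ'=-0.4458 (R=1.6667) → pose (5.9480, -0.5038, -0.4458)
step 2: θ'=-1.4458 (R=0.8750) → pose (5.4571, 0.1766, -1.4458)
step 3: θ'=-2.9458 (R=0.5000) → pose (5.8560, 0.7294, -2.9458)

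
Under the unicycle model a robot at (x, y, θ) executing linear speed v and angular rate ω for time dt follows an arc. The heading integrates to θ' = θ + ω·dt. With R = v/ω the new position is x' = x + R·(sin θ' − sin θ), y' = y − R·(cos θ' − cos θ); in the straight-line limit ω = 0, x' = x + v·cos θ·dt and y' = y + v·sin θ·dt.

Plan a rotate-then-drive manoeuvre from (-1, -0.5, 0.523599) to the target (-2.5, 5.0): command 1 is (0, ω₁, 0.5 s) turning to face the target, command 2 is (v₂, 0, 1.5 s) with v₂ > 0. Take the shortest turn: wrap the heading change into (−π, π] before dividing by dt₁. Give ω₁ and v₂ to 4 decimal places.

heading to target = atan2(5−-0.5, -2.5−-1) = 1.8370
Δθ = wrap(1.8370 − 0.5236) = 1.3134; ω₁ = Δθ/dt₁ = 2.6269
distance = √((-2.5−-1)² + (5−-0.5)²) = 5.7009; v₂ = distance/dt₂ = 3.8006

ω₁ = 2.6269, v₂ = 3.8006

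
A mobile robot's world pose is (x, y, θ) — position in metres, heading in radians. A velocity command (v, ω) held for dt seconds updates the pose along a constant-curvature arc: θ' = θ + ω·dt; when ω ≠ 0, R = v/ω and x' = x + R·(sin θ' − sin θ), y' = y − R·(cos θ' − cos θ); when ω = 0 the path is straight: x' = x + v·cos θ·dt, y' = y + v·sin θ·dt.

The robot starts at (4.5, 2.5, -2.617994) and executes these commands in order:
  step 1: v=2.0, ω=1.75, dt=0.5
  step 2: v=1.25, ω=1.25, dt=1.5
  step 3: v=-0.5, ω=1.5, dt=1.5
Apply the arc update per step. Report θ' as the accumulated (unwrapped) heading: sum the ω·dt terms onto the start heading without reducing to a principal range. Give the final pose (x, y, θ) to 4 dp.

(4.8766, -0.0287, 2.3820)

step 1: θ'=-1.7430 (R=1.1429) → pose (3.9455, 1.7061, -1.7430)
step 2: θ'=0.1320 (R=1.0000) → pose (5.0623, 0.5434, 0.1320)
step 3: θ'=2.3820 (R=-0.3333) → pose (4.8766, -0.0287, 2.3820)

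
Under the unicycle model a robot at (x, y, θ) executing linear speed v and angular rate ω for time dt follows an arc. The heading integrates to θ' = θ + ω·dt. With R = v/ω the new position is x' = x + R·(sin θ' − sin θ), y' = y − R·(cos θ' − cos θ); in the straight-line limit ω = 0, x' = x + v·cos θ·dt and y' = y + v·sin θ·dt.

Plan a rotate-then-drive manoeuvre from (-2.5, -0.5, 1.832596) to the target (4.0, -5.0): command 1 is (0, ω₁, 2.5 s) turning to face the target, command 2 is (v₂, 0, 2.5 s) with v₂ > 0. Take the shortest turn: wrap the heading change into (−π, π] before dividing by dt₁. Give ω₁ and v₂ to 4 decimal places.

ω₁ = -0.9753, v₂ = 3.1623

heading to target = atan2(-5−-0.5, 4−-2.5) = -0.6055
Δθ = wrap(-0.6055 − 1.8326) = -2.4381; ω₁ = Δθ/dt₁ = -0.9753
distance = √((4−-2.5)² + (-5−-0.5)²) = 7.9057; v₂ = distance/dt₂ = 3.1623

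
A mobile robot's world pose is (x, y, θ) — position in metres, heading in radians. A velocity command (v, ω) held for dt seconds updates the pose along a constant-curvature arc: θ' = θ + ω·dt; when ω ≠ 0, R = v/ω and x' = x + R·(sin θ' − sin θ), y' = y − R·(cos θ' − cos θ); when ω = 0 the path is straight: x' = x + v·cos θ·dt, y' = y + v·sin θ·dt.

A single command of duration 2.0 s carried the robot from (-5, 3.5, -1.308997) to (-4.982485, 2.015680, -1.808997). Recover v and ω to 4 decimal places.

v = 0.7500, ω = -0.2500

Δθ = -1.808997 − -1.308997 = -0.500000
ω = Δθ/dt = -0.500000/2.0 = -0.2500
R = −Δy/(cos θ' − cos θ) = -3.0000
v = R·ω = -3.0000·-0.2500 = 0.7500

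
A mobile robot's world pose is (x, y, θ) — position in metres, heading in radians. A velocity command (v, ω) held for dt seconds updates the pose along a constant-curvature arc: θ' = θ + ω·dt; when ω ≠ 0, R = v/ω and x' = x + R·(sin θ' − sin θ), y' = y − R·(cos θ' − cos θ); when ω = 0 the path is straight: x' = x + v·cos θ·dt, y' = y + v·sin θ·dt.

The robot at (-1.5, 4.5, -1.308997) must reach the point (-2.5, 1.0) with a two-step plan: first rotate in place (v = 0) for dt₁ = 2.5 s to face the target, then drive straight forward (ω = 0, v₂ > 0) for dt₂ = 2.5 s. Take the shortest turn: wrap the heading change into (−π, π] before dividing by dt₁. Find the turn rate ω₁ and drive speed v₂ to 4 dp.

heading to target = atan2(1−4.5, -2.5−-1.5) = -1.8491
Δθ = wrap(-1.8491 − -1.3090) = -0.5401; ω₁ = Δθ/dt₁ = -0.2160
distance = √((-2.5−-1.5)² + (1−4.5)²) = 3.6401; v₂ = distance/dt₂ = 1.4560

ω₁ = -0.2160, v₂ = 1.4560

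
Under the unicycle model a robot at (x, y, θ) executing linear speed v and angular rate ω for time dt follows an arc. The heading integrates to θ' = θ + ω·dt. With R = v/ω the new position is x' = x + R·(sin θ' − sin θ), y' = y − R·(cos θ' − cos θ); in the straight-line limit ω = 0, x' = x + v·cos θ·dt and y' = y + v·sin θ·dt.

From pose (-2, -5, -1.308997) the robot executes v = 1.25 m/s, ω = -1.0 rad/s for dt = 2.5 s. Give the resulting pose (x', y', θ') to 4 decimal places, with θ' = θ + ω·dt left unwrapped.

(-3.9811, -6.3053, -3.8090)

θ' = -1.3090 + -1.0·2.5 = -3.8090
R = v/ω = 1.25/-1.0 = -1.2500
x' = -2 + -1.2500·(sin -3.8090 − sin -1.3090) = -3.9811
y' = -5 − -1.2500·(cos -3.8090 − cos -1.3090) = -6.3053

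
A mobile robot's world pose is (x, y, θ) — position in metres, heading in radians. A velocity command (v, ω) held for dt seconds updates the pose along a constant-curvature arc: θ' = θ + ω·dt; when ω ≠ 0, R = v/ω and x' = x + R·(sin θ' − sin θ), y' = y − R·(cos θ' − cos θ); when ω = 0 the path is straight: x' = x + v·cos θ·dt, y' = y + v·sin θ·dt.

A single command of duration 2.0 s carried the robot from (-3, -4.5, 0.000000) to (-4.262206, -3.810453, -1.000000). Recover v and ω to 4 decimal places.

Δθ = -1.000000 − 0.000000 = -1.000000
ω = Δθ/dt = -1.000000/2.0 = -0.5000
R = Δx/(sin θ' − sin θ) = 1.5000
v = R·ω = 1.5000·-0.5000 = -0.7500

v = -0.7500, ω = -0.5000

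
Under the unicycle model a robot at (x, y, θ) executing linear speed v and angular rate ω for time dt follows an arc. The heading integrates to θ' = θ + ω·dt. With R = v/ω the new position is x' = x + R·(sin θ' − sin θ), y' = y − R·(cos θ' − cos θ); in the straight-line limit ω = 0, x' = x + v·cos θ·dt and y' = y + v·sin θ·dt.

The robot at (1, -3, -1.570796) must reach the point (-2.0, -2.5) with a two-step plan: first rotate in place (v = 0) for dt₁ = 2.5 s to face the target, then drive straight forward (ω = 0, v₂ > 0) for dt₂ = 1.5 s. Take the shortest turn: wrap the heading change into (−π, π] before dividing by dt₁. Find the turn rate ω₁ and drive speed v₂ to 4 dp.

ω₁ = -0.6944, v₂ = 2.0276

heading to target = atan2(-2.5−-3, -2−1) = 2.9764
Δθ = wrap(2.9764 − -1.5708) = -1.7359; ω₁ = Δθ/dt₁ = -0.6944
distance = √((-2−1)² + (-2.5−-3)²) = 3.0414; v₂ = distance/dt₂ = 2.0276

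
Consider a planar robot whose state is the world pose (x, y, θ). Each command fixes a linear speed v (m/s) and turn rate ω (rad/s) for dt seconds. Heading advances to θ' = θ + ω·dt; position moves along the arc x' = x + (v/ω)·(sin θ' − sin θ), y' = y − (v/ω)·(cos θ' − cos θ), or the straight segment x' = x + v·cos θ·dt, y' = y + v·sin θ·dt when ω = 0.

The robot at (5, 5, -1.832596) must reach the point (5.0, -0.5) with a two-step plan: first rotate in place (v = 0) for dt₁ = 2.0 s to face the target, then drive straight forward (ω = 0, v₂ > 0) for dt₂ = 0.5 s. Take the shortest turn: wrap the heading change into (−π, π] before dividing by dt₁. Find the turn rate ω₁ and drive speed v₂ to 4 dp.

heading to target = atan2(-0.5−5, 5−5) = -1.5708
Δθ = wrap(-1.5708 − -1.8326) = 0.2618; ω₁ = Δθ/dt₁ = 0.1309
distance = √((5−5)² + (-0.5−5)²) = 5.5000; v₂ = distance/dt₂ = 11.0000

ω₁ = 0.1309, v₂ = 11.0000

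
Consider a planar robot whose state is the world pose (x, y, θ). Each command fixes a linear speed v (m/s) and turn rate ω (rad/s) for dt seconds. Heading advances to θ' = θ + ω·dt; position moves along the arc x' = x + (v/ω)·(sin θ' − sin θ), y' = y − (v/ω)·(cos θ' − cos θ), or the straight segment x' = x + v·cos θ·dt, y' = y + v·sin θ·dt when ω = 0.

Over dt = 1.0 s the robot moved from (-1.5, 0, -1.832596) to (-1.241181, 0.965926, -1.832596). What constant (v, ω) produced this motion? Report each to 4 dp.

Δθ = -1.832596 − -1.832596 = 0.000000
ω = Δθ/dt = 0.000000/1.0 = 0.0000
ω = 0 → v = (Δx·cos θ + Δy·sin θ)/dt = -1.0000

v = -1.0000, ω = 0.0000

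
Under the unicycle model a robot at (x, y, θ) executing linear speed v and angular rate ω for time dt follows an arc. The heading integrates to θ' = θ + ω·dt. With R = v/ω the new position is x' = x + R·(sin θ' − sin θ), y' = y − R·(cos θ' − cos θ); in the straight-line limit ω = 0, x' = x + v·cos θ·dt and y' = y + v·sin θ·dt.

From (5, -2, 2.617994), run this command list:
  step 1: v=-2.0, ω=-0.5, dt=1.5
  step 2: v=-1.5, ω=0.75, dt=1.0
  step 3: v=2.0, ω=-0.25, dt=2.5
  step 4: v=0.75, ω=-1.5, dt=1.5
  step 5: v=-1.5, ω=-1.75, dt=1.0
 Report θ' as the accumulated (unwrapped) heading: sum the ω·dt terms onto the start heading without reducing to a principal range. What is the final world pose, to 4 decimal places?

step 1: θ'=1.8680 (R=4.0000) → pose (6.8246, -4.2927, 1.8680)
step 2: θ'=2.6180 (R=-2.0000) → pose (7.7370, -5.4391, 2.6180)
step 3: θ'=1.9930 (R=-8.0000) → pose (4.4394, -1.7890, 1.9930)
step 4: θ'=-0.2570 (R=-0.5000) → pose (5.0226, -1.1006, -0.2570)
step 5: θ'=-2.0070 (R=0.8571) → pose (4.4636, 0.0906, -2.0070)

(4.4636, 0.0906, -2.0070)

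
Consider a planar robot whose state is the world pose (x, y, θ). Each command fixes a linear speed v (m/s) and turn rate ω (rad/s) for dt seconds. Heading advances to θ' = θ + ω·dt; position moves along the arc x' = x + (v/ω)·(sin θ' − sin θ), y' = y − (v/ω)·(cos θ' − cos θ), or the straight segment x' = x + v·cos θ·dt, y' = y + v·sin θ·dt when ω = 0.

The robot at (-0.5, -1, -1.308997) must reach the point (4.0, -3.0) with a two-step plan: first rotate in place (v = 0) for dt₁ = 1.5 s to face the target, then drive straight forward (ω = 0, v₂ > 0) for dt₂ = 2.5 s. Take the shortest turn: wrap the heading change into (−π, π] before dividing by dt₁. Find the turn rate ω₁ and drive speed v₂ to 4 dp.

heading to target = atan2(-3−-1, 4−-0.5) = -0.4182
Δθ = wrap(-0.4182 − -1.3090) = 0.8908; ω₁ = Δθ/dt₁ = 0.5938
distance = √((4−-0.5)² + (-3−-1)²) = 4.9244; v₂ = distance/dt₂ = 1.9698

ω₁ = 0.5938, v₂ = 1.9698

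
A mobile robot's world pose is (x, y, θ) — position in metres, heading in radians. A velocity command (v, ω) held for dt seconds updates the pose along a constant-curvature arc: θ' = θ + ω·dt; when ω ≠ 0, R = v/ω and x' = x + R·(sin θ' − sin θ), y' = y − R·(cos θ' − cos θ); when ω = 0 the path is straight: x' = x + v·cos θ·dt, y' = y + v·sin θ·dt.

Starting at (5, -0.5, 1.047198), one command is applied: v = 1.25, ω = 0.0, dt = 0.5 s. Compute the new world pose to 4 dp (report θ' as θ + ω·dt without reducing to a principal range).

θ' = 1.0472 + 0.0·0.5 = 1.0472
ω = 0 → straight: x' = 5 + 1.25·cos(1.0472)·0.5 = 5.3125
y' = -0.5 + 1.25·sin(1.0472)·0.5 = 0.0413

(5.3125, 0.0413, 1.0472)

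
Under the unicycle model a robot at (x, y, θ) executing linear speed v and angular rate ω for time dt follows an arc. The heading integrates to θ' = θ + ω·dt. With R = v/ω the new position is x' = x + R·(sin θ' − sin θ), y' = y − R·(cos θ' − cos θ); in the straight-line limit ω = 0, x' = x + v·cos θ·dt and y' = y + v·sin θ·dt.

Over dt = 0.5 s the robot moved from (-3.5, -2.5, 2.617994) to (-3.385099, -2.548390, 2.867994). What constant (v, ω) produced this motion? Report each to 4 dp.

v = -0.2500, ω = 0.5000

Δθ = 2.867994 − 2.617994 = 0.250000
ω = Δθ/dt = 0.250000/0.5 = 0.5000
R = Δx/(sin θ' − sin θ) = -0.5000
v = R·ω = -0.5000·0.5000 = -0.2500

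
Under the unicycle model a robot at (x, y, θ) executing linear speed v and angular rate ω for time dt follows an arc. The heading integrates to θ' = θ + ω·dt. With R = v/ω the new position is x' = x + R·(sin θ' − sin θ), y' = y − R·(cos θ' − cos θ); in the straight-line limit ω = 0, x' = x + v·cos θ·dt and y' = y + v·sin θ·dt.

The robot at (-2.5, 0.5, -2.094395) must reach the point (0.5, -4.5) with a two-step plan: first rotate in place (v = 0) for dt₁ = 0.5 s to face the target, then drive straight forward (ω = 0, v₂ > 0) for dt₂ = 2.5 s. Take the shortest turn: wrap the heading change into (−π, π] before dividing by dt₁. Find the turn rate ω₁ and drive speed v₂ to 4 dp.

ω₁ = 2.1280, v₂ = 2.3324

heading to target = atan2(-4.5−0.5, 0.5−-2.5) = -1.0304
Δθ = wrap(-1.0304 − -2.0944) = 1.0640; ω₁ = Δθ/dt₁ = 2.1280
distance = √((0.5−-2.5)² + (-4.5−0.5)²) = 5.8310; v₂ = distance/dt₂ = 2.3324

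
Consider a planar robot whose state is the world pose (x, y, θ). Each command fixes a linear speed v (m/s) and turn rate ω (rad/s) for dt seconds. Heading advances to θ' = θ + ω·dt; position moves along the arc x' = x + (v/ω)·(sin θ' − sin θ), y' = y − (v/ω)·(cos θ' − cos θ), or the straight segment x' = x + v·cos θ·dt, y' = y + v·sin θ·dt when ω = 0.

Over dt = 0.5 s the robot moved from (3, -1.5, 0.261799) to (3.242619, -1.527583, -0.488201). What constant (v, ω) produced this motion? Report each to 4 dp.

Δθ = -0.488201 − 0.261799 = -0.750000
ω = Δθ/dt = -0.750000/0.5 = -1.5000
R = Δx/(sin θ' − sin θ) = -0.3333
v = R·ω = -0.3333·-1.5000 = 0.5000

v = 0.5000, ω = -1.5000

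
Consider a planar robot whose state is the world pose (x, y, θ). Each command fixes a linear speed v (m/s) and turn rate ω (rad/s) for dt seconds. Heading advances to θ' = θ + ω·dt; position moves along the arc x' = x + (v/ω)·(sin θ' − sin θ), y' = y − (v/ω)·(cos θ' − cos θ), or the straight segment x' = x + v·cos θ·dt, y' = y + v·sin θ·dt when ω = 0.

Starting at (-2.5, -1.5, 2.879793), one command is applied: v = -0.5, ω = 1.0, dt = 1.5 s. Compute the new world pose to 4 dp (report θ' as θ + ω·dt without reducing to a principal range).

(-1.8980, -1.1803, 4.3798)

θ' = 2.8798 + 1.0·1.5 = 4.3798
R = v/ω = -0.5/1.0 = -0.5000
x' = -2.5 + -0.5000·(sin 4.3798 − sin 2.8798) = -1.8980
y' = -1.5 − -0.5000·(cos 4.3798 − cos 2.8798) = -1.1803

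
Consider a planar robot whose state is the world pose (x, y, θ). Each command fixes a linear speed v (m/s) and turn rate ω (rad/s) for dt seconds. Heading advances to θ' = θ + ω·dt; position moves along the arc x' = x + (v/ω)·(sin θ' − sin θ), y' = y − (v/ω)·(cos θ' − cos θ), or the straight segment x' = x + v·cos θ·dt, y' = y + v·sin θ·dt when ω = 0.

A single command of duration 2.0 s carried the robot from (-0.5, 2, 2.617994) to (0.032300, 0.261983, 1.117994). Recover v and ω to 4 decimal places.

v = -1.0000, ω = -0.7500

Δθ = 1.117994 − 2.617994 = -1.500000
ω = Δθ/dt = -1.500000/2.0 = -0.7500
R = −Δy/(cos θ' − cos θ) = 1.3333
v = R·ω = 1.3333·-0.7500 = -1.0000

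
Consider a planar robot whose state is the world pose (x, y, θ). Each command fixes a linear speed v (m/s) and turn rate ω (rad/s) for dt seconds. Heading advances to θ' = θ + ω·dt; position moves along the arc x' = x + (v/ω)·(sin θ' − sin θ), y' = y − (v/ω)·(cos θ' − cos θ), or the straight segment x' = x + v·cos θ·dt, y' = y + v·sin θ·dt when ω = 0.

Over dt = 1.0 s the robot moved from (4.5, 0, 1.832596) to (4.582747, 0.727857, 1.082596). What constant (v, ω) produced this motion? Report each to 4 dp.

Δθ = 1.082596 − 1.832596 = -0.750000
ω = Δθ/dt = -0.750000/1.0 = -0.7500
R = −Δy/(cos θ' − cos θ) = -1.0000
v = R·ω = -1.0000·-0.7500 = 0.7500

v = 0.7500, ω = -0.7500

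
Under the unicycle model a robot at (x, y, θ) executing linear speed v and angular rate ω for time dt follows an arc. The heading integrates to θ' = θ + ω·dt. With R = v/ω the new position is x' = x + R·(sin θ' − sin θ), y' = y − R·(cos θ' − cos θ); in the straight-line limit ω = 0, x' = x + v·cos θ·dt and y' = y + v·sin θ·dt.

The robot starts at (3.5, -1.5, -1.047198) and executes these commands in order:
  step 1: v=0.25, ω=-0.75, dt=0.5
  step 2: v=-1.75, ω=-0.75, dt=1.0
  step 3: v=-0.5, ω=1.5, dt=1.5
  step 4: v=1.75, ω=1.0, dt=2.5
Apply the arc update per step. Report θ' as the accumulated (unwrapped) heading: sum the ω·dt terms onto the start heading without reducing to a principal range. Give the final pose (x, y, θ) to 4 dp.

(4.4231, 3.7931, 2.5778)

step 1: θ'=-1.4222 (R=-0.3333) → pose (3.5410, -1.6173, -1.4222)
step 2: θ'=-2.1722 (R=2.3333) → pose (3.9247, 0.0483, -2.1722)
step 3: θ'=0.0778 (R=-0.3333) → pose (3.6239, 0.5693, 0.0778)
step 4: θ'=2.5778 (R=1.7500) → pose (4.4231, 3.7931, 2.5778)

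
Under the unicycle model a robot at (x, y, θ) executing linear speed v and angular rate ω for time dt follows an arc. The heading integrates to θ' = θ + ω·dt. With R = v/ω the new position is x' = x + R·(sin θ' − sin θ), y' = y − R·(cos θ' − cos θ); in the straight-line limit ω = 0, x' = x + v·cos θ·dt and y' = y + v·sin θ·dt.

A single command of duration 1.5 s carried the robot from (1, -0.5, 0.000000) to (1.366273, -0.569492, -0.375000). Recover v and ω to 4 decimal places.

Δθ = -0.375000 − 0.000000 = -0.375000
ω = Δθ/dt = -0.375000/1.5 = -0.2500
R = Δx/(sin θ' − sin θ) = -1.0000
v = R·ω = -1.0000·-0.2500 = 0.2500

v = 0.2500, ω = -0.2500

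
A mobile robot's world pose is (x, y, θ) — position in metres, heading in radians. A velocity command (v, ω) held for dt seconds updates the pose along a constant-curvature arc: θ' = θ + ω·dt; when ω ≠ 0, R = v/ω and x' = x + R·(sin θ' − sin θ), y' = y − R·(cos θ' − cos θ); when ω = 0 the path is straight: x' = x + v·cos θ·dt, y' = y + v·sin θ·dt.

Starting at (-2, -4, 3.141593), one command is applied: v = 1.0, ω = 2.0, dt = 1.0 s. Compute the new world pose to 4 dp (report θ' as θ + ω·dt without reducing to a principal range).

θ' = 3.1416 + 2.0·1.0 = 5.1416
R = v/ω = 1.0/2.0 = 0.5000
x' = -2 + 0.5000·(sin 5.1416 − sin 3.1416) = -2.4546
y' = -4 − 0.5000·(cos 5.1416 − cos 3.1416) = -4.7081

(-2.4546, -4.7081, 5.1416)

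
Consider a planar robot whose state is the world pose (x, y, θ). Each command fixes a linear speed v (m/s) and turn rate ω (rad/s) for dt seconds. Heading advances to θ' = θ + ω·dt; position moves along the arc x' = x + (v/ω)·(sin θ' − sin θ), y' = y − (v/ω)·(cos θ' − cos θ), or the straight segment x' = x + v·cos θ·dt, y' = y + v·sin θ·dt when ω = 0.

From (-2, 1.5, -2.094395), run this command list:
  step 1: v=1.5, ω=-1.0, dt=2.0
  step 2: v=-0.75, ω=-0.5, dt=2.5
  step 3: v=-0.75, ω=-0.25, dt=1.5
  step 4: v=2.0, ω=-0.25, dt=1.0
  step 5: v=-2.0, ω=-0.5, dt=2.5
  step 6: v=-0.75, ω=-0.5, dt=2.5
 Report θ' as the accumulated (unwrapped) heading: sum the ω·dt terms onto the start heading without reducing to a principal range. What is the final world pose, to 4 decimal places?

step 1: θ'=-4.0944 (R=-1.5000) → pose (-4.5216, 1.3809, -4.0944)
step 2: θ'=-5.3444 (R=1.5000) → pose (-4.5339, -0.3744, -5.3444)
step 3: θ'=-5.7194 (R=3.0000) → pose (-5.3513, -1.1378, -5.7194)
step 4: θ'=-5.9694 (R=-8.0000) → pose (-3.5454, -0.2903, -5.9694)
step 5: θ'=-7.2194 (R=4.0000) → pose (-8.0014, 1.1430, -7.2194)
step 6: θ'=-8.4694 (R=1.5000) → pose (-8.0182, 2.8982, -8.4694)

(-8.0182, 2.8982, -8.4694)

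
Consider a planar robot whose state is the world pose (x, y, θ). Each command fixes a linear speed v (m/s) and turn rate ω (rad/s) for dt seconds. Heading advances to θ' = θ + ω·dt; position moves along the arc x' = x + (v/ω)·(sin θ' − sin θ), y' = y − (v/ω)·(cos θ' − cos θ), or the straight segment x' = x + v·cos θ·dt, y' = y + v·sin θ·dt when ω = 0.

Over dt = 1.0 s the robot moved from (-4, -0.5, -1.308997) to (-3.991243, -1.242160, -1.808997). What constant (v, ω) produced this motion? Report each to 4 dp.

v = 0.7500, ω = -0.5000

Δθ = -1.808997 − -1.308997 = -0.500000
ω = Δθ/dt = -0.500000/1.0 = -0.5000
R = −Δy/(cos θ' − cos θ) = -1.5000
v = R·ω = -1.5000·-0.5000 = 0.7500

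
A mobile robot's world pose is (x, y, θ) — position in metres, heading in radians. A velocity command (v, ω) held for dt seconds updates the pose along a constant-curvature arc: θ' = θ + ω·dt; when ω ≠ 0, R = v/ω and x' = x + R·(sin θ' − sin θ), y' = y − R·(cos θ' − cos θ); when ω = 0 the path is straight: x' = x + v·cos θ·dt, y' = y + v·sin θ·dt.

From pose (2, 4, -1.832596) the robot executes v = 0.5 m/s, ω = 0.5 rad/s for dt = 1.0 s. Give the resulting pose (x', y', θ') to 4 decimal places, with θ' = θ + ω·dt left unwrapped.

(1.9942, 3.5052, -1.3326)

θ' = -1.8326 + 0.5·1.0 = -1.3326
R = v/ω = 0.5/0.5 = 1.0000
x' = 2 + 1.0000·(sin -1.3326 − sin -1.8326) = 1.9942
y' = 4 − 1.0000·(cos -1.3326 − cos -1.8326) = 3.5052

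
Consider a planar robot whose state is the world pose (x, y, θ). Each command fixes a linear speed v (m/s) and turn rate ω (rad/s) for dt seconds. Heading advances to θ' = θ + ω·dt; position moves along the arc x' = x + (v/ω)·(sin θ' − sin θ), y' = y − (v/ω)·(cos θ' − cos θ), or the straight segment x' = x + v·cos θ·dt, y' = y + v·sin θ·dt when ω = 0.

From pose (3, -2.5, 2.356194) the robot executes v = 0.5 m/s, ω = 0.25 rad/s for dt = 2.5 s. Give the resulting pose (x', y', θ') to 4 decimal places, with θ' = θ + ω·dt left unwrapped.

θ' = 2.3562 + 0.25·2.5 = 2.9812
R = v/ω = 0.5/0.25 = 2.0000
x' = 3 + 2.0000·(sin 2.9812 − sin 2.3562) = 1.9052
y' = -2.5 − 2.0000·(cos 2.9812 − cos 2.3562) = -1.9399

(1.9052, -1.9399, 2.9812)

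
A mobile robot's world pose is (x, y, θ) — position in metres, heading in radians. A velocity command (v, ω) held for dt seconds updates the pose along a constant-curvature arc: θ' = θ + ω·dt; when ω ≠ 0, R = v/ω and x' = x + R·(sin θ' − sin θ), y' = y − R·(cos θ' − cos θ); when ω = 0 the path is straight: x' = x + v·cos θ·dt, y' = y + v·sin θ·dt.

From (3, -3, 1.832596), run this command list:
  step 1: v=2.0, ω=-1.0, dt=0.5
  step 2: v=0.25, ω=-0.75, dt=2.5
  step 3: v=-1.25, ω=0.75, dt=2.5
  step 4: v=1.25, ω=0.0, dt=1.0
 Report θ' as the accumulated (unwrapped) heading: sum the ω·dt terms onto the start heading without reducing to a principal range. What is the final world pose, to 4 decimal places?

(1.2993, -1.6231, 1.3326)

step 1: θ'=1.3326 (R=-2.0000) → pose (2.9883, -2.0105, 1.3326)
step 2: θ'=-0.5424 (R=-0.3333) → pose (3.4843, -1.8036, -0.5424)
step 3: θ'=1.3326 (R=-1.6667) → pose (1.0044, -2.8378, 1.3326)
step 4: θ'=1.3326 (straight) → pose (1.2993, -1.6231, 1.3326)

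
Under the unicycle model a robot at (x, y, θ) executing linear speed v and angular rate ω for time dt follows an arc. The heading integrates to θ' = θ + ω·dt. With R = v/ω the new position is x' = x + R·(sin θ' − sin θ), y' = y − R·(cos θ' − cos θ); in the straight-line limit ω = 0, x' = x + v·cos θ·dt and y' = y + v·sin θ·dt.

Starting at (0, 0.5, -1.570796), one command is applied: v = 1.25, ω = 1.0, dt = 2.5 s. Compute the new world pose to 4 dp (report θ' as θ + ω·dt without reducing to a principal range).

θ' = -1.5708 + 1.0·2.5 = 0.9292
R = v/ω = 1.25/1.0 = 1.2500
x' = 0 + 1.2500·(sin 0.9292 − sin -1.5708) = 2.2514
y' = 0.5 − 1.2500·(cos 0.9292 − cos -1.5708) = -0.2481

(2.2514, -0.2481, 0.9292)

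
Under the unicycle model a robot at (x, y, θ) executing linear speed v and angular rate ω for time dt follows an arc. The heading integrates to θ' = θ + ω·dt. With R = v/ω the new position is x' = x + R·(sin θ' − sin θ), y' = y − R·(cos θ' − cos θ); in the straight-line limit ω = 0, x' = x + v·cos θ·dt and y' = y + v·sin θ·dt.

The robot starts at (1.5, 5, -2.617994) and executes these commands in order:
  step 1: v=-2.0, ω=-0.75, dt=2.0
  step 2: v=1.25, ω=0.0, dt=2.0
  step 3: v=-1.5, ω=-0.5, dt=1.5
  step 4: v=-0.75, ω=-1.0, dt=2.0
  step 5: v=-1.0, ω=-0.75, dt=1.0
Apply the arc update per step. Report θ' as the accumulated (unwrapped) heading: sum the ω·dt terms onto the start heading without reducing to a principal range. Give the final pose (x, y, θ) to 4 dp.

step 1: θ'=-4.1180 (R=2.6667) → pose (5.0426, 4.1840, -4.1180)
step 2: θ'=-4.1180 (straight) → pose (3.6426, 6.2552, -4.1180)
step 3: θ'=-4.8680 (R=3.0000) → pose (4.1209, 4.1102, -4.8680)
step 4: θ'=-6.8680 (R=0.7500) → pose (2.9659, 3.6011, -6.8680)
step 5: θ'=-7.6180 (R=1.3333) → pose (2.4056, 4.4011, -7.6180)

(2.4056, 4.4011, -7.6180)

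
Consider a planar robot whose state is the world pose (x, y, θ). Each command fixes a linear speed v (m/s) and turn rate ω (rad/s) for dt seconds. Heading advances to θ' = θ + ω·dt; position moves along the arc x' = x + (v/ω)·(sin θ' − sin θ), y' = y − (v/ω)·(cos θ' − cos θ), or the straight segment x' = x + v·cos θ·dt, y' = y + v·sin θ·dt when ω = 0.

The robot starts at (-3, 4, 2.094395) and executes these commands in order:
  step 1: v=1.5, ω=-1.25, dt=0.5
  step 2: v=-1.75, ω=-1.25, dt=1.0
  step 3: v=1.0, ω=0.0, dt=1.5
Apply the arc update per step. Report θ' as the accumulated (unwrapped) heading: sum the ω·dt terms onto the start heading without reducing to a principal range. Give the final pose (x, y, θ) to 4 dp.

(-2.7787, 3.8232, 0.2194)

step 1: θ'=1.4694 (R=-1.2000) → pose (-3.1546, 4.7215, 1.4694)
step 2: θ'=0.2194 (R=1.4000) → pose (-4.2427, 3.4968, 0.2194)
step 3: θ'=0.2194 (straight) → pose (-2.7787, 3.8232, 0.2194)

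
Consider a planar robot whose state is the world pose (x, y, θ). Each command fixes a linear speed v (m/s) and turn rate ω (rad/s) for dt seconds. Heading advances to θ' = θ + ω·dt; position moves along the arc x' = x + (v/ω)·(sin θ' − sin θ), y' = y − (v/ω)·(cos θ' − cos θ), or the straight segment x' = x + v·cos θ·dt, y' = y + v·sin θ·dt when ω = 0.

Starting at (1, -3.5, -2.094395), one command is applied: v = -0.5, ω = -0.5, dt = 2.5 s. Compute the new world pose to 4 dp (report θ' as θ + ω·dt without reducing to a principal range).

θ' = -2.0944 + -0.5·2.5 = -3.3444
R = v/ω = -0.5/-0.5 = 1.0000
x' = 1 + 1.0000·(sin -3.3444 − sin -2.0944) = 2.0674
y' = -3.5 − 1.0000·(cos -3.3444 − cos -2.0944) = -3.0205

(2.0674, -3.0205, -3.3444)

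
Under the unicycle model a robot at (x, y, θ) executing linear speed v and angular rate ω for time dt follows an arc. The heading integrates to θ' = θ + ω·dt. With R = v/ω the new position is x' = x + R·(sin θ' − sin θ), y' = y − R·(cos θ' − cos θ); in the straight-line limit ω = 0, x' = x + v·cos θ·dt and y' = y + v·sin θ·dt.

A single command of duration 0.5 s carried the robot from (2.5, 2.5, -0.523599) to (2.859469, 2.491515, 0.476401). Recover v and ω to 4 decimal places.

v = 0.7500, ω = 2.0000

Δθ = 0.476401 − -0.523599 = 1.000000
ω = Δθ/dt = 1.000000/0.5 = 2.0000
R = Δx/(sin θ' − sin θ) = 0.3750
v = R·ω = 0.3750·2.0000 = 0.7500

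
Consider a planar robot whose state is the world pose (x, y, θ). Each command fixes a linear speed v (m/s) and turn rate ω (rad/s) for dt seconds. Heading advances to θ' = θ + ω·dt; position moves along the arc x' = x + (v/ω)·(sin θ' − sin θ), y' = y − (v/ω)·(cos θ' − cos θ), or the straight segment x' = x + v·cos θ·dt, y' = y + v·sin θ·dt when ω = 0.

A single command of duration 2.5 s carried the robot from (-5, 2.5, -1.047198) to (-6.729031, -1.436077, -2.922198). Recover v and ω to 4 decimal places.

v = 2.0000, ω = -0.7500

Δθ = -2.922198 − -1.047198 = -1.875000
ω = Δθ/dt = -1.875000/2.5 = -0.7500
R = −Δy/(cos θ' − cos θ) = -2.6667
v = R·ω = -2.6667·-0.7500 = 2.0000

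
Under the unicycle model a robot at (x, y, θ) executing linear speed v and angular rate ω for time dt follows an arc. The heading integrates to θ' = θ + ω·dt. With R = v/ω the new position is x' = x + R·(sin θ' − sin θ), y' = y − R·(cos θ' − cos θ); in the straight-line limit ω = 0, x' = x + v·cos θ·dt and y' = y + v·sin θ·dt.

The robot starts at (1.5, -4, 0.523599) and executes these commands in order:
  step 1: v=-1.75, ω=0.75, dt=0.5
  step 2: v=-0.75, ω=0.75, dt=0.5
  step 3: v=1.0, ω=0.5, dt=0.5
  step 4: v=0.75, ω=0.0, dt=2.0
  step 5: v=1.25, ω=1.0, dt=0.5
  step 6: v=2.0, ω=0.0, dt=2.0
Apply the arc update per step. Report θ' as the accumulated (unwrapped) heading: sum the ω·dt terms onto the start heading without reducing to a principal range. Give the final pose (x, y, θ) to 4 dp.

step 1: θ'=0.8986 (R=-2.3333) → pose (0.8409, -4.5677, 0.8986)
step 2: θ'=1.2736 (R=-1.0000) → pose (0.6672, -4.8976, 1.2736)
step 3: θ'=1.5236 (R=2.0000) → pose (0.7527, -4.4063, 1.5236)
step 4: θ'=1.5236 (straight) → pose (0.8235, -2.9080, 1.5236)
step 5: θ'=2.0236 (R=1.2500) → pose (0.6989, -2.3021, 2.0236)
step 6: θ'=2.0236 (straight) → pose (-1.0511, 1.2948, 2.0236)

(-1.0511, 1.2948, 2.0236)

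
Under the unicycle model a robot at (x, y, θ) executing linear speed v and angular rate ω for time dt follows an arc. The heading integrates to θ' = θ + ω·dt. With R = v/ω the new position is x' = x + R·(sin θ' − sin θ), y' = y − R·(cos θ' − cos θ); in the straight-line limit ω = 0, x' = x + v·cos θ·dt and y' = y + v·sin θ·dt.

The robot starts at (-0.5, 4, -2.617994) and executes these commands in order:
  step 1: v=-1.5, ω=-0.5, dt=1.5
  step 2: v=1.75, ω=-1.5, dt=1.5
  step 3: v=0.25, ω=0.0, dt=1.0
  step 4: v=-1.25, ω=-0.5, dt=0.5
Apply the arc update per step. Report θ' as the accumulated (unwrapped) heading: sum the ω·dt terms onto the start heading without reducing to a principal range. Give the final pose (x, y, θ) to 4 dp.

(0.8773, 6.2139, -5.8680)

step 1: θ'=-3.3680 (R=3.0000) → pose (1.6734, 4.3254, -3.3680)
step 2: θ'=-5.6180 (R=-1.1667) → pose (1.2152, 6.3802, -5.6180)
step 3: θ'=-5.6180 (straight) → pose (1.4119, 6.5345, -5.6180)
step 4: θ'=-5.8680 (R=2.5000) → pose (0.8773, 6.2139, -5.8680)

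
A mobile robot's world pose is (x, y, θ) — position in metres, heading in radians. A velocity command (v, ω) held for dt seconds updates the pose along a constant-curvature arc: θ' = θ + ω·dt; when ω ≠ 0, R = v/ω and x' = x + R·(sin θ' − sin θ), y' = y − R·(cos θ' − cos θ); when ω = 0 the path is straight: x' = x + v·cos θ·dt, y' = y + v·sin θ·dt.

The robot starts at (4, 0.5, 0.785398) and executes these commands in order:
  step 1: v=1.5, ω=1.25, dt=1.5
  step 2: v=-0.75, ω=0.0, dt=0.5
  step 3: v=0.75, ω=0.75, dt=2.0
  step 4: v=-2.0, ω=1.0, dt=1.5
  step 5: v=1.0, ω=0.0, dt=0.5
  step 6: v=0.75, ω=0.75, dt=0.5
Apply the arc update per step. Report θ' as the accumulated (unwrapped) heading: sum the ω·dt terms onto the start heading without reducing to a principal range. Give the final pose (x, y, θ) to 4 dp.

(2.9328, 4.1011, 6.0354)

step 1: θ'=2.6604 (R=1.2000) → pose (3.7069, 2.4123, 2.6604)
step 2: θ'=2.6604 (straight) → pose (4.0393, 2.2387, 2.6604)
step 3: θ'=4.1604 (R=1.0000) → pose (2.7250, 1.8766, 4.1604)
step 4: θ'=5.6604 (R=-2.0000) → pose (2.1886, 4.5499, 5.6604)
step 5: θ'=5.6604 (straight) → pose (2.5947, 4.2583, 5.6604)
step 6: θ'=6.0354 (R=1.0000) → pose (2.9328, 4.1011, 6.0354)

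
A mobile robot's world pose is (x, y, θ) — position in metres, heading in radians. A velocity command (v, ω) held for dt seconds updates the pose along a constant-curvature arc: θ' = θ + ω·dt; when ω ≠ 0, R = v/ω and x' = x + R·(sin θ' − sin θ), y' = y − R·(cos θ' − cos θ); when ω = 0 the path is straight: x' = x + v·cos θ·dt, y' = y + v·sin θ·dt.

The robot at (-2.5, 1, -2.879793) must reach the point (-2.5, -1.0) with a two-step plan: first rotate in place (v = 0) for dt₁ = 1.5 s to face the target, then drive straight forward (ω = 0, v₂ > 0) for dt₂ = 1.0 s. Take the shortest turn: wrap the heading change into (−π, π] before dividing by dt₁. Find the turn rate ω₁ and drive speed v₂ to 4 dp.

ω₁ = 0.8727, v₂ = 2.0000

heading to target = atan2(-1−1, -2.5−-2.5) = -1.5708
Δθ = wrap(-1.5708 − -2.8798) = 1.3090; ω₁ = Δθ/dt₁ = 0.8727
distance = √((-2.5−-2.5)² + (-1−1)²) = 2.0000; v₂ = distance/dt₂ = 2.0000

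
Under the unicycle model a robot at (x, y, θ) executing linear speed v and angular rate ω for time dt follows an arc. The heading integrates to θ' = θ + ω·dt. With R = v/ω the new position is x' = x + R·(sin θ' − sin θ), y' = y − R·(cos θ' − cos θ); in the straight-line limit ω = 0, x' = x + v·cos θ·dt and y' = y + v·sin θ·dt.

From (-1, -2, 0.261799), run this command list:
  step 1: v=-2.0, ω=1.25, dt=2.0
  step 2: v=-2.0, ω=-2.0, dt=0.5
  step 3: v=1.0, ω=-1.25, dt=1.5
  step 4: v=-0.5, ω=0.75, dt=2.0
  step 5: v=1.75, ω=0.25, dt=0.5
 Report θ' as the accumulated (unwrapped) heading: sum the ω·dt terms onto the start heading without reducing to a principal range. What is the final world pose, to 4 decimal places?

(-0.3169, -4.4961, 1.5118)

step 1: θ'=2.7618 (R=-1.6000) → pose (-1.1791, -5.0315, 2.7618)
step 2: θ'=1.7618 (R=1.0000) → pose (-0.5680, -5.7704, 1.7618)
step 3: θ'=-0.1132 (R=-0.8000) → pose (0.3078, -4.8236, -0.1132)
step 4: θ'=1.3868 (R=-0.6667) → pose (-0.4229, -5.3640, 1.3868)
step 5: θ'=1.5118 (R=7.0000) → pose (-0.3169, -4.4961, 1.5118)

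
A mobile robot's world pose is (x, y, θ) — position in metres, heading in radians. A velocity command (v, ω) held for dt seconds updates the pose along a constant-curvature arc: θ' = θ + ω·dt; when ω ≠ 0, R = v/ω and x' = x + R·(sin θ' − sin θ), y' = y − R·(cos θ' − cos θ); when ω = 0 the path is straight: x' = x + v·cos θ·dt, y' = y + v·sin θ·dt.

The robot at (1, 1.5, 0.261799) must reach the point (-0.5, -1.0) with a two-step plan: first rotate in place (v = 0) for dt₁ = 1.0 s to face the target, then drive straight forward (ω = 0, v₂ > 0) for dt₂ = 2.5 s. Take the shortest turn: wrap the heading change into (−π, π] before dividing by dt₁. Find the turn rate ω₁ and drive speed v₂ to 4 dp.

ω₁ = -2.3730, v₂ = 1.1662

heading to target = atan2(-1−1.5, -0.5−1) = -2.1112
Δθ = wrap(-2.1112 − 0.2618) = -2.3730; ω₁ = Δθ/dt₁ = -2.3730
distance = √((-0.5−1)² + (-1−1.5)²) = 2.9155; v₂ = distance/dt₂ = 1.1662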